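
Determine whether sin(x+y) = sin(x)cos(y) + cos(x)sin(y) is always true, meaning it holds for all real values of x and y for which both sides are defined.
Yes, this is an identity.

Claim: sin(x+y) = sin(x)cos(y) + cos(x)sin(y).
Reasoning: By Euler's formula e^(i(x+y)) = e^(ix)·e^(iy) = (cos x + i·sin x)(cos y + i·sin y). The imaginary part of the left side is sin(x+y); the imaginary part of the product is sin(x)cos(y) + cos(x)sin(y).
So the two sides agree for all real values of x and y for which both sides are defined.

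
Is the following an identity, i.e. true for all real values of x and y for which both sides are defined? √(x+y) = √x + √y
Claim: √(x+y) = √x + √y.
Test a specific point where both sides are defined: x = 4, y = 5.
LHS = √(x+y) ≈ 3.0000
RHS = √x + √y ≈ 4.2361
Since 3.0000 ≠ 4.2361, the equation fails at this point, so it cannot hold for all real values of x and y for which both sides are defined.
Squaring the right side gives x + 2√(xy) + y, not x + y.

Conclusion: No, this is NOT an identity.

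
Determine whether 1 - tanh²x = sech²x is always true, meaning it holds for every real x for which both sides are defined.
Claim: 1 - tanh²x = sech²x.
Reasoning: Divide cosh²x - sinh²x = 1 through by cosh²x (never zero): 1 - tanh²x = 1/cosh²x = sech²x.
So the two sides agree for every real x for which both sides are defined.

Conclusion: Yes, this is an identity.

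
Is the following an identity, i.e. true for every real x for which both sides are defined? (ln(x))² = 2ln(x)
Claim: (ln(x))² = 2ln(x).
Test a specific point where both sides are defined: x = 4.
LHS = (ln(x))² ≈ 1.9218
RHS = 2ln(x) ≈ 2.7726
Since 1.9218 ≠ 2.7726, the equation fails at this point, so it cannot hold for every real x for which both sides are defined.
2ln(x) equals ln(x²), which is not the same as (ln x)².

Conclusion: No, this is NOT an identity.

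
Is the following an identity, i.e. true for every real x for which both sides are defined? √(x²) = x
No, this is NOT an identity.

Claim: √(x²) = x.
Test a specific point where both sides are defined: x = -3.
LHS = √(x²) ≈ 3.0000
RHS = x ≈ -3.0000
Since 3.0000 ≠ -3.0000, the equation fails at this point, so it cannot hold for every real x for which both sides are defined.
√(x²) = |x|, which differs from x whenever x < 0 (both sides are defined for every real x).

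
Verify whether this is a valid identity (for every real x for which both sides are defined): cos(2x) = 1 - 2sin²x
Claim: cos(2x) = 1 - 2sin²x.
Reasoning: cos(2x) = cos²x - sin²x. Replace cos²x by 1 - sin²x: (1 - sin²x) - sin²x = 1 - 2sin²x.
So the two sides agree for every real x for which both sides are defined.

Conclusion: Yes, this is an identity.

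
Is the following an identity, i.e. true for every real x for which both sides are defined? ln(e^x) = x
Claim: ln(e^x) = x.
Reasoning: ln is the inverse of the exponential: ln(e^x) asks for the exponent p with e^p = e^x, and since e^p is one-to-one that exponent is p = x.
So the two sides agree for every real x for which both sides are defined.

Conclusion: Yes, this is an identity.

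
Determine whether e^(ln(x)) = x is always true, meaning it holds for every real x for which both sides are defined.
Yes, this is an identity.

Claim: e^(ln(x)) = x.
Reasoning: For x > 0, ln(x) is by definition the exponent p such that e^p = x. Raising e to that exponent therefore returns x: e^(ln x) = x.
So the two sides agree for every real x for which both sides are defined.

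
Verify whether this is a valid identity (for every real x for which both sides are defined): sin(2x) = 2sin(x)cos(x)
Claim: sin(2x) = 2sin(x)cos(x).
Reasoning: Put y = x in the addition formula sin(x+y) = sin(x)cos(y) + cos(x)sin(y): sin(2x) = sin(x)cos(x) + cos(x)sin(x) = 2sin(x)cos(x).
So the two sides agree for every real x for which both sides are defined.

Conclusion: Yes, this is an identity.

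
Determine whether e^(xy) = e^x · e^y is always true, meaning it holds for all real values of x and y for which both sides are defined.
Claim: e^(xy) = e^x · e^y.
Test a specific point where both sides are defined: x = 2, y = 1.
LHS = e^(xy) ≈ 7.3891
RHS = e^x · e^y ≈ 20.0855
Since 7.3891 ≠ 20.0855, the equation fails at this point, so it cannot hold for all real values of x and y for which both sides are defined.
e^x · e^y = e^(x+y), not e^(xy).

Conclusion: No, this is NOT an identity.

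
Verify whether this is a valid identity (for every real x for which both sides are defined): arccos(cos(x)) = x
No, this is NOT an identity.

Claim: arccos(cos(x)) = x.
Test a specific point where both sides are defined: x = -π/6.
LHS = arccos(cos(x)) ≈ 0.5236
RHS = x ≈ -0.5236
Since 0.5236 ≠ -0.5236, the equation fails at this point, so it cannot hold for every real x for which both sides are defined.
arccos only returns values in [0, π], so arccos(cos(x)) = x holds only for x in that interval, not for all real x.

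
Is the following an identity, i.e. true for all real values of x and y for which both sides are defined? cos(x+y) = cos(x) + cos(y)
Claim: cos(x+y) = cos(x) + cos(y).
Test a specific point where both sides are defined: x = π/4, y = π/2.
LHS = cos(x+y) ≈ -0.7071
RHS = cos(x) + cos(y) ≈ 0.7071
Since -0.7071 ≠ 0.7071, the equation fails at this point, so it cannot hold for all real values of x and y for which both sides are defined.
The correct expansion is cos(x+y) = cos(x)cos(y) - sin(x)sin(y); cosine is not additive.

Conclusion: No, this is NOT an identity.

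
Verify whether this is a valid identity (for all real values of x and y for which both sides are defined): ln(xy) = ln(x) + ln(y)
Yes, this is an identity.

Claim: ln(xy) = ln(x) + ln(y).
Reasoning: Both sides are simultaneously defined only when x, y > 0. Write x = e^p, y = e^q (p = ln x, q = ln y). Then xy = e^p · e^q = e^(p+q), so ln(xy) = p + q = ln(x) + ln(y).
So the two sides agree for all real values of x and y for which both sides are defined.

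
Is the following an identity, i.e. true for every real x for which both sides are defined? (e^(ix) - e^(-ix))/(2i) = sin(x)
Yes, this is an identity.

Claim: (e^(ix) - e^(-ix))/(2i) = sin(x).
Reasoning: By Euler's formula e^(ix) = cos(x) + i·sin(x) and e^(-ix) = cos(x) - i·sin(x). Subtracting cancels the cosine terms: e^(ix) - e^(-ix) = 2i·sin(x); divide by 2i.
So the two sides agree for every real x for which both sides are defined.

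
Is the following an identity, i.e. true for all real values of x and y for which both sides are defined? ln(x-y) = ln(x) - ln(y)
Claim: ln(x-y) = ln(x) - ln(y).
Test a specific point where both sides are defined: x = 3/2, y = 1/2.
LHS = ln(x-y) ≈ 0.0000
RHS = ln(x) - ln(y) ≈ 1.0986
Since 0.0000 ≠ 1.0986, the equation fails at this point, so it cannot hold for all real values of x and y for which both sides are defined.
ln(x) - ln(y) = ln(x/y), not ln(x-y).

Conclusion: No, this is NOT an identity.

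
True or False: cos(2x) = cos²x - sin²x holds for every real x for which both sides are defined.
True.

Claim: cos(2x) = cos²x - sin²x.
Reasoning: Put y = x in the addition formula cos(x+y) = cos(x)cos(y) - sin(x)sin(y): cos(2x) = cos²x - sin²x.
So the two sides agree for every real x for which both sides are defined.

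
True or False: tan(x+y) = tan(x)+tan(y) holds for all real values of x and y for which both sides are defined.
Claim: tan(x+y) = tan(x)+tan(y).
Test a specific point where both sides are defined: x = π/6, y = 3π/4.
LHS = tan(x+y) ≈ -0.2679
RHS = tan(x)+tan(y) ≈ -0.4226
Since -0.2679 ≠ -0.4226, the equation fails at this point, so it cannot hold for all real values of x and y for which both sides are defined.
The correct formula is tan(x+y) = (tan(x) + tan(y))/(1 - tan(x)tan(y)).

Conclusion: False.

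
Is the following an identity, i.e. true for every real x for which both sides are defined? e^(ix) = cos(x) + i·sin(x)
Yes, this is an identity.

Claim: e^(ix) = cos(x) + i·sin(x).
Reasoning: Euler's formula. Expand e^(ix) = Σ (ix)^k / k!. Since i² = -1, the even-k terms are Σ (-1)^m x^(2m)/(2m)! = cos(x) and the odd-k terms are i · Σ (-1)^m x^(2m+1)/(2m+1)! = i·sin(x).
So the two sides agree for every real x for which both sides are defined.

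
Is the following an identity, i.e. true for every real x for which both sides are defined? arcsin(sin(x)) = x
Claim: arcsin(sin(x)) = x.
Test a specific point where both sides are defined: x = π.
LHS = arcsin(sin(x)) ≈ 0.0000
RHS = x ≈ 3.1416
Since 0.0000 ≠ 3.1416, the equation fails at this point, so it cannot hold for every real x for which both sides are defined.
arcsin only returns values in [-π/2, π/2], so arcsin(sin(x)) = x holds only for x in that interval, not for all real x.

Conclusion: No, this is NOT an identity.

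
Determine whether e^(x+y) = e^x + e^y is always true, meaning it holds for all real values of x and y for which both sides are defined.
No, this is NOT an identity.

Claim: e^(x+y) = e^x + e^y.
Test a specific point where both sides are defined: x = -1, y = 3/2.
LHS = e^(x+y) ≈ 1.6487
RHS = e^x + e^y ≈ 4.8496
Since 1.6487 ≠ 4.8496, the equation fails at this point, so it cannot hold for all real values of x and y for which both sides are defined.
The correct rule is e^(x+y) = e^x · e^y (a product, not a sum).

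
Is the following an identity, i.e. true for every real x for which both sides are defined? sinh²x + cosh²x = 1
No, this is NOT an identity.

Claim: sinh²x + cosh²x = 1.
Test a specific point where both sides are defined: x = 3/2.
LHS = sinh²x + cosh²x ≈ 10.0677
RHS = 1 ≈ 1.0000
Since 10.0677 ≠ 1.0000, the equation fails at this point, so it cannot hold for every real x for which both sides are defined.
The correct hyperbolic identity is cosh²x - sinh²x = 1 (a difference); the sum sinh²x + cosh²x equals cosh(2x).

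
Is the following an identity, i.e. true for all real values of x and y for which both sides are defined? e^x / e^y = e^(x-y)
Claim: e^x / e^y = e^(x-y).
Reasoning: 1/e^y = e^(-y), so e^x / e^y = e^x · e^(-y) = e^(x + (-y)) = e^(x-y) by the product rule for exponents.
So the two sides agree for all real values of x and y for which both sides are defined.

Conclusion: Yes, this is an identity.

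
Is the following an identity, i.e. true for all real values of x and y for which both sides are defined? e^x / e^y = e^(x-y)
Claim: e^x / e^y = e^(x-y).
Reasoning: 1/e^y = e^(-y), so e^x / e^y = e^x · e^(-y) = e^(x + (-y)) = e^(x-y) by the product rule for exponents.
So the two sides agree for all real values of x and y for which both sides are defined.

Conclusion: Yes, this is an identity.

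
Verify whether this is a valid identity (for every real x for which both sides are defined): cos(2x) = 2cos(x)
Claim: cos(2x) = 2cos(x).
Test a specific point where both sides are defined: x = -π/3.
LHS = cos(2x) ≈ -0.5000
RHS = 2cos(x) ≈ 1.0000
Since -0.5000 ≠ 1.0000, the equation fails at this point, so it cannot hold for every real x for which both sides are defined.
The correct double-angle formula is cos(2x) = cos²x - sin²x.

Conclusion: No, this is NOT an identity.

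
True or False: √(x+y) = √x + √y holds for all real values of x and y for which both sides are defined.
False.

Claim: √(x+y) = √x + √y.
Test a specific point where both sides are defined: x = 3/2, y = 4.
LHS = √(x+y) ≈ 2.3452
RHS = √x + √y ≈ 3.2247
Since 2.3452 ≠ 3.2247, the equation fails at this point, so it cannot hold for all real values of x and y for which both sides are defined.
Squaring the right side gives x + 2√(xy) + y, not x + y.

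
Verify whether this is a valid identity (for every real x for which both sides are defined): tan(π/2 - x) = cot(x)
Claim: tan(π/2 - x) = cot(x).
Reasoning: tan(π/2 - x) = sin(π/2 - x)/cos(π/2 - x) = cos(x)/sin(x) = cot(x), using the cofunction identities sin(π/2 - x) = cos(x) and cos(π/2 - x) = sin(x).
So the two sides agree for every real x for which both sides are defined.

Conclusion: Yes, this is an identity.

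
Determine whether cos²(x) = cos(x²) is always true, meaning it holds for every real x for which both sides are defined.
Claim: cos²(x) = cos(x²).
Test a specific point where both sides are defined: x = 3π/4.
LHS = cos²(x) ≈ 0.5000
RHS = cos(x²) ≈ 0.7442
Since 0.5000 ≠ 0.7442, the equation fails at this point, so it cannot hold for every real x for which both sides are defined.
cos²(x) means (cos x)², squaring the output; cos(x²) squares the input. These are different functions.

Conclusion: No, this is NOT an identity.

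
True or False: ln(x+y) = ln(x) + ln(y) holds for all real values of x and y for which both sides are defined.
Claim: ln(x+y) = ln(x) + ln(y).
Test a specific point where both sides are defined: x = 4, y = 1.
LHS = ln(x+y) ≈ 1.6094
RHS = ln(x) + ln(y) ≈ 1.3863
Since 1.6094 ≠ 1.3863, the equation fails at this point, so it cannot hold for all real values of x and y for which both sides are defined.
ln(x) + ln(y) = ln(xy), not ln(x+y).

Conclusion: False.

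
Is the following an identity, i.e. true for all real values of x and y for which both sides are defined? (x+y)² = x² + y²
No, this is NOT an identity.

Claim: (x+y)² = x² + y².
Test a specific point where both sides are defined: x = -1, y = 3/2.
LHS = (x+y)² ≈ 0.2500
RHS = x² + y² ≈ 3.2500
Since 0.2500 ≠ 3.2500, the equation fails at this point, so it cannot hold for all real values of x and y for which both sides are defined.
The correct expansion is (x+y)² = x² + 2xy + y²; the cross term 2xy is missing.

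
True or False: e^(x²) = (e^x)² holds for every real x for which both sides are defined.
False.

Claim: e^(x²) = (e^x)².
Test a specific point where both sides are defined: x = 3/2.
LHS = e^(x²) ≈ 9.4877
RHS = (e^x)² ≈ 20.0855
Since 9.4877 ≠ 20.0855, the equation fails at this point, so it cannot hold for every real x for which both sides are defined.
(e^x)² = e^(2x), and 2x ≠ x² in general.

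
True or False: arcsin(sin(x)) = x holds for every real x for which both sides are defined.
Claim: arcsin(sin(x)) = x.
Test a specific point where both sides are defined: x = π.
LHS = arcsin(sin(x)) ≈ 0.0000
RHS = x ≈ 3.1416
Since 0.0000 ≠ 3.1416, the equation fails at this point, so it cannot hold for every real x for which both sides are defined.
arcsin only returns values in [-π/2, π/2], so arcsin(sin(x)) = x holds only for x in that interval, not for all real x.

Conclusion: False.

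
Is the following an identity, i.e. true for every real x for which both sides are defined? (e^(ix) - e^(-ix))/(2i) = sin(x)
Yes, this is an identity.

Claim: (e^(ix) - e^(-ix))/(2i) = sin(x).
Reasoning: By Euler's formula e^(ix) = cos(x) + i·sin(x) and e^(-ix) = cos(x) - i·sin(x). Subtracting cancels the cosine terms: e^(ix) - e^(-ix) = 2i·sin(x); divide by 2i.
So the two sides agree for every real x for which both sides are defined.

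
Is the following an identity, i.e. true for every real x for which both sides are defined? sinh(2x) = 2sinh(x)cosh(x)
Claim: sinh(2x) = 2sinh(x)cosh(x).
Reasoning: 2sinh(x)cosh(x) = 2 · (e^x - e^-x)/2 · (e^x + e^-x)/2 = (e^(2x) - e^(-2x))/2 = sinh(2x).
So the two sides agree for every real x for which both sides are defined.

Conclusion: Yes, this is an identity.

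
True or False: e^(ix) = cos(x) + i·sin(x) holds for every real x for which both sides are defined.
True.

Claim: e^(ix) = cos(x) + i·sin(x).
Reasoning: Euler's formula. Expand e^(ix) = Σ (ix)^k / k!. Since i² = -1, the even-k terms are Σ (-1)^m x^(2m)/(2m)! = cos(x) and the odd-k terms are i · Σ (-1)^m x^(2m+1)/(2m+1)! = i·sin(x).
So the two sides agree for every real x for which both sides are defined.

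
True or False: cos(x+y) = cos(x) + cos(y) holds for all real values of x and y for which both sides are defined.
False.

Claim: cos(x+y) = cos(x) + cos(y).
Test a specific point where both sides are defined: x = π/3, y = -π/4.
LHS = cos(x+y) ≈ 0.9659
RHS = cos(x) + cos(y) ≈ 1.2071
Since 0.9659 ≠ 1.2071, the equation fails at this point, so it cannot hold for all real values of x and y for which both sides are defined.
The correct expansion is cos(x+y) = cos(x)cos(y) - sin(x)sin(y); cosine is not additive.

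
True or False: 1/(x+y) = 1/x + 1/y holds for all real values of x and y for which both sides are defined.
Claim: 1/(x+y) = 1/x + 1/y.
Test a specific point where both sides are defined: x = -2, y = 3/2.
LHS = 1/(x+y) ≈ -2.0000
RHS = 1/x + 1/y ≈ 0.1667
Since -2.0000 ≠ 0.1667, the equation fails at this point, so it cannot hold for all real values of x and y for which both sides are defined.
1/x + 1/y = (x+y)/(xy), which is not 1/(x+y).

Conclusion: False.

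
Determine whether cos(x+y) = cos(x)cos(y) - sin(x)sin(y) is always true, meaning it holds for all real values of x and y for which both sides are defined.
Yes, this is an identity.

Claim: cos(x+y) = cos(x)cos(y) - sin(x)sin(y).
Reasoning: By Euler's formula e^(i(x+y)) = e^(ix)·e^(iy) = (cos x + i·sin x)(cos y + i·sin y). The real part of the left side is cos(x+y); the real part of the product is cos(x)cos(y) - sin(x)sin(y) (since i·i = -1).
So the two sides agree for all real values of x and y for which both sides are defined.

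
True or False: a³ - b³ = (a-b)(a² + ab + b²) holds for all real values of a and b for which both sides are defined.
True.

Claim: a³ - b³ = (a-b)(a² + ab + b²).
Reasoning: Expand the right side: (a-b)(a² + ab + b²) = a³ + a²b + ab² - a²b - ab² - b³ = a³ - b³ (the middle terms cancel in pairs).
So the two sides agree for all real values of a and b for which both sides are defined.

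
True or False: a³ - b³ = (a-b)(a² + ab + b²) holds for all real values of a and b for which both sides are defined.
True.

Claim: a³ - b³ = (a-b)(a² + ab + b²).
Reasoning: Expand the right side: (a-b)(a² + ab + b²) = a³ + a²b + ab² - a²b - ab² - b³ = a³ - b³ (the middle terms cancel in pairs).
So the two sides agree for all real values of a and b for which both sides are defined.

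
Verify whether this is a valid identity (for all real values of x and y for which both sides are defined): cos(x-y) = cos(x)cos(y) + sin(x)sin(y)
Claim: cos(x-y) = cos(x)cos(y) + sin(x)sin(y).
Reasoning: Replace y by -y in cos(x+y) = cos(x)cos(y) - sin(x)sin(y) and use cos(-y) = cos(y), sin(-y) = -sin(y): cos(x-y) = cos(x)cos(y) + sin(x)sin(y).
So the two sides agree for all real values of x and y for which both sides are defined.

Conclusion: Yes, this is an identity.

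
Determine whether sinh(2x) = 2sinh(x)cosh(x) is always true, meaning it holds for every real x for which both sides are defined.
Claim: sinh(2x) = 2sinh(x)cosh(x).
Reasoning: 2sinh(x)cosh(x) = 2 · (e^x - e^-x)/2 · (e^x + e^-x)/2 = (e^(2x) - e^(-2x))/2 = sinh(2x).
So the two sides agree for every real x for which both sides are defined.

Conclusion: Yes, this is an identity.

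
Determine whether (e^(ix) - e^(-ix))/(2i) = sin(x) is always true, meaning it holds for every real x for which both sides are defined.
Yes, this is an identity.

Claim: (e^(ix) - e^(-ix))/(2i) = sin(x).
Reasoning: By Euler's formula e^(ix) = cos(x) + i·sin(x) and e^(-ix) = cos(x) - i·sin(x). Subtracting cancels the cosine terms: e^(ix) - e^(-ix) = 2i·sin(x); divide by 2i.
So the two sides agree for every real x for which both sides are defined.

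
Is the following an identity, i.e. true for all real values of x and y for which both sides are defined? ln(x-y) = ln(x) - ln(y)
No, this is NOT an identity.

Claim: ln(x-y) = ln(x) - ln(y).
Test a specific point where both sides are defined: x = 5, y = 2.
LHS = ln(x-y) ≈ 1.0986
RHS = ln(x) - ln(y) ≈ 0.9163
Since 1.0986 ≠ 0.9163, the equation fails at this point, so it cannot hold for all real values of x and y for which both sides are defined.
ln(x) - ln(y) = ln(x/y), not ln(x-y).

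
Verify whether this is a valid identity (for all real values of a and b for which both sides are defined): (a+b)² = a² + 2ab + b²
Claim: (a+b)² = a² + 2ab + b².
Reasoning: Expand: (a+b)² = (a+b)(a+b) = a·a + a·b + b·a + b·b = a² + 2ab + b².
So the two sides agree for all real values of a and b for which both sides are defined.

Conclusion: Yes, this is an identity.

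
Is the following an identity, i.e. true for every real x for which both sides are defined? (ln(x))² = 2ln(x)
Claim: (ln(x))² = 2ln(x).
Test a specific point where both sides are defined: x = 2.
LHS = (ln(x))² ≈ 0.4805
RHS = 2ln(x) ≈ 1.3863
Since 0.4805 ≠ 1.3863, the equation fails at this point, so it cannot hold for every real x for which both sides are defined.
2ln(x) equals ln(x²), which is not the same as (ln x)².

Conclusion: No, this is NOT an identity.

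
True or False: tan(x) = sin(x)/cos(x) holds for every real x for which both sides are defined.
True.

Claim: tan(x) = sin(x)/cos(x).
Reasoning: For an angle x whose terminal point on the unit circle is (cos x, sin x), tan(x) is defined as the ratio (second coordinate)/(first coordinate) = sin(x)/cos(x), wherever cos(x) ≠ 0.
So the two sides agree for every real x for which both sides are defined.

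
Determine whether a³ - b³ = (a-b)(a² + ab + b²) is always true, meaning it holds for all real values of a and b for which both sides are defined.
Claim: a³ - b³ = (a-b)(a² + ab + b²).
Reasoning: Expand the right side: (a-b)(a² + ab + b²) = a³ + a²b + ab² - a²b - ab² - b³ = a³ - b³ (the middle terms cancel in pairs).
So the two sides agree for all real values of a and b for which both sides are defined.

Conclusion: Yes, this is an identity.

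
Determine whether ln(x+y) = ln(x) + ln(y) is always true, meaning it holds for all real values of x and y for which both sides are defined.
Claim: ln(x+y) = ln(x) + ln(y).
Test a specific point where both sides are defined: x = 1, y = 3/2.
LHS = ln(x+y) ≈ 0.9163
RHS = ln(x) + ln(y) ≈ 0.4055
Since 0.9163 ≠ 0.4055, the equation fails at this point, so it cannot hold for all real values of x and y for which both sides are defined.
ln(x) + ln(y) = ln(xy), not ln(x+y).

Conclusion: No, this is NOT an identity.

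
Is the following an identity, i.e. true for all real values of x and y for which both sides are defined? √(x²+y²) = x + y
No, this is NOT an identity.

Claim: √(x²+y²) = x + y.
Test a specific point where both sides are defined: x = 4, y = -2.
LHS = √(x²+y²) ≈ 4.4721
RHS = x + y ≈ 2.0000
Since 4.4721 ≠ 2.0000, the equation fails at this point, so it cannot hold for all real values of x and y for which both sides are defined.
(x+y)² = x² + 2xy + y², not x² + y², so the square root does not split this way.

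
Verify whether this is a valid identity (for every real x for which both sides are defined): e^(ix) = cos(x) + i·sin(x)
Claim: e^(ix) = cos(x) + i·sin(x).
Reasoning: Euler's formula. Expand e^(ix) = Σ (ix)^k / k!. Since i² = -1, the even-k terms are Σ (-1)^m x^(2m)/(2m)! = cos(x) and the odd-k terms are i · Σ (-1)^m x^(2m+1)/(2m+1)! = i·sin(x).
So the two sides agree for every real x for which both sides are defined.

Conclusion: Yes, this is an identity.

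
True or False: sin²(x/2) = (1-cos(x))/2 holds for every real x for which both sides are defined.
True.

Claim: sin²(x/2) = (1-cos(x))/2.
Reasoning: Use cos(2θ) = 1 - 2sin²θ with θ = x/2: cos(x) = 1 - 2sin²(x/2). Solving for sin²(x/2) gives (1 - cos(x))/2.
So the two sides agree for every real x for which both sides are defined.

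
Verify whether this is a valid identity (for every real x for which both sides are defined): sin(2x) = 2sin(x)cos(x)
Claim: sin(2x) = 2sin(x)cos(x).
Reasoning: Put y = x in the addition formula sin(x+y) = sin(x)cos(y) + cos(x)sin(y): sin(2x) = sin(x)cos(x) + cos(x)sin(x) = 2sin(x)cos(x).
So the two sides agree for every real x for which both sides are defined.

Conclusion: Yes, this is an identity.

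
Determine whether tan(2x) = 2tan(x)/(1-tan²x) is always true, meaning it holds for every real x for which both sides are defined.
Yes, this is an identity.

Claim: tan(2x) = 2tan(x)/(1-tan²x).
Reasoning: tan(2x) = sin(2x)/cos(2x) = 2sin(x)cos(x) / (cos²x - sin²x). Divide numerator and denominator by cos²x: 2tan(x) / (1 - tan²x).
So the two sides agree for every real x for which both sides are defined.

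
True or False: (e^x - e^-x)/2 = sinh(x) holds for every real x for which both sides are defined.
True.

Claim: (e^x - e^-x)/2 = sinh(x).
Reasoning: This is exactly the definition of the hyperbolic sine: sinh(x) := (e^x - e^-x)/2.
So the two sides agree for every real x for which both sides are defined.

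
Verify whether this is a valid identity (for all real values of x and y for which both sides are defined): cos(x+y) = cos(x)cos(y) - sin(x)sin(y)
Claim: cos(x+y) = cos(x)cos(y) - sin(x)sin(y).
Reasoning: By Euler's formula e^(i(x+y)) = e^(ix)·e^(iy) = (cos x + i·sin x)(cos y + i·sin y). The real part of the left side is cos(x+y); the real part of the product is cos(x)cos(y) - sin(x)sin(y) (since i·i = -1).
So the two sides agree for all real values of x and y for which both sides are defined.

Conclusion: Yes, this is an identity.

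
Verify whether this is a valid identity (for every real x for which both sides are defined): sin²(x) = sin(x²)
Claim: sin²(x) = sin(x²).
Test a specific point where both sides are defined: x = π/2.
LHS = sin²(x) ≈ 1.0000
RHS = sin(x²) ≈ 0.6243
Since 1.0000 ≠ 0.6243, the equation fails at this point, so it cannot hold for every real x for which both sides are defined.
sin²(x) means (sin x)², squaring the output; sin(x²) squares the input. These are different functions.

Conclusion: No, this is NOT an identity.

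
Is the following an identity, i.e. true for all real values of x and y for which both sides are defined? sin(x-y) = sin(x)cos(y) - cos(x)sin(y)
Yes, this is an identity.

Claim: sin(x-y) = sin(x)cos(y) - cos(x)sin(y).
Reasoning: Replace y by -y in sin(x+y) = sin(x)cos(y) + cos(x)sin(y) and use cos(-y) = cos(y), sin(-y) = -sin(y): sin(x-y) = sin(x)cos(y) - cos(x)sin(y).
So the two sides agree for all real values of x and y for which both sides are defined.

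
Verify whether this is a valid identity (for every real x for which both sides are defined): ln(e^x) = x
Yes, this is an identity.

Claim: ln(e^x) = x.
Reasoning: ln is the inverse of the exponential: ln(e^x) asks for the exponent p with e^p = e^x, and since e^p is one-to-one that exponent is p = x.
So the two sides agree for every real x for which both sides are defined.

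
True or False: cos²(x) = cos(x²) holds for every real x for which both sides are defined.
Claim: cos²(x) = cos(x²).
Test a specific point where both sides are defined: x = -π/2.
LHS = cos²(x) ≈ 0.0000
RHS = cos(x²) ≈ -0.7812
Since 0.0000 ≠ -0.7812, the equation fails at this point, so it cannot hold for every real x for which both sides are defined.
cos²(x) means (cos x)², squaring the output; cos(x²) squares the input. These are different functions.

Conclusion: False.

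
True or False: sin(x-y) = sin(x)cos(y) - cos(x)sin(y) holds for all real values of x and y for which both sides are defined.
True.

Claim: sin(x-y) = sin(x)cos(y) - cos(x)sin(y).
Reasoning: Replace y by -y in sin(x+y) = sin(x)cos(y) + cos(x)sin(y) and use cos(-y) = cos(y), sin(-y) = -sin(y): sin(x-y) = sin(x)cos(y) - cos(x)sin(y).
So the two sides agree for all real values of x and y for which both sides are defined.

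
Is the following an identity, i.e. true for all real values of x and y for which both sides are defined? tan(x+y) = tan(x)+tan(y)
Claim: tan(x+y) = tan(x)+tan(y).
Test a specific point where both sides are defined: x = -π/4, y = π/3.
LHS = tan(x+y) ≈ 0.2679
RHS = tan(x)+tan(y) ≈ 0.7321
Since 0.2679 ≠ 0.7321, the equation fails at this point, so it cannot hold for all real values of x and y for which both sides are defined.
The correct formula is tan(x+y) = (tan(x) + tan(y))/(1 - tan(x)tan(y)).

Conclusion: No, this is NOT an identity.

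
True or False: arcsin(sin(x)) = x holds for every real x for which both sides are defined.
Claim: arcsin(sin(x)) = x.
Test a specific point where both sides are defined: x = 3π/4.
LHS = arcsin(sin(x)) ≈ 0.7854
RHS = x ≈ 2.3562
Since 0.7854 ≠ 2.3562, the equation fails at this point, so it cannot hold for every real x for which both sides are defined.
arcsin only returns values in [-π/2, π/2], so arcsin(sin(x)) = x holds only for x in that interval, not for all real x.

Conclusion: False.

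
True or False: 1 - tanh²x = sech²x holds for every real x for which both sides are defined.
Claim: 1 - tanh²x = sech²x.
Reasoning: Divide cosh²x - sinh²x = 1 through by cosh²x (never zero): 1 - tanh²x = 1/cosh²x = sech²x.
So the two sides agree for every real x for which both sides are defined.

Conclusion: True.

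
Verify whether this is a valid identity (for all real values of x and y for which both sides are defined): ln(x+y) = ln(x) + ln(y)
No, this is NOT an identity.

Claim: ln(x+y) = ln(x) + ln(y).
Test a specific point where both sides are defined: x = 1, y = 3/2.
LHS = ln(x+y) ≈ 0.9163
RHS = ln(x) + ln(y) ≈ 0.4055
Since 0.9163 ≠ 0.4055, the equation fails at this point, so it cannot hold for all real values of x and y for which both sides are defined.
ln(x) + ln(y) = ln(xy), not ln(x+y).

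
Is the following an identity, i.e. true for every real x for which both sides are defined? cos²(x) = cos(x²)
No, this is NOT an identity.

Claim: cos²(x) = cos(x²).
Test a specific point where both sides are defined: x = 3π/4.
LHS = cos²(x) ≈ 0.5000
RHS = cos(x²) ≈ 0.7442
Since 0.5000 ≠ 0.7442, the equation fails at this point, so it cannot hold for every real x for which both sides are defined.
cos²(x) means (cos x)², squaring the output; cos(x²) squares the input. These are different functions.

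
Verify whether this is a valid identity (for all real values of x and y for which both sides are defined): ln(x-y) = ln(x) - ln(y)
Claim: ln(x-y) = ln(x) - ln(y).
Test a specific point where both sides are defined: x = 5, y = 4.
LHS = ln(x-y) ≈ 0.0000
RHS = ln(x) - ln(y) ≈ 0.2231
Since 0.0000 ≠ 0.2231, the equation fails at this point, so it cannot hold for all real values of x and y for which both sides are defined.
ln(x) - ln(y) = ln(x/y), not ln(x-y).

Conclusion: No, this is NOT an identity.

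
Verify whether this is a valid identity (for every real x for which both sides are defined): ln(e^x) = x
Yes, this is an identity.

Claim: ln(e^x) = x.
Reasoning: ln is the inverse of the exponential: ln(e^x) asks for the exponent p with e^p = e^x, and since e^p is one-to-one that exponent is p = x.
So the two sides agree for every real x for which both sides are defined.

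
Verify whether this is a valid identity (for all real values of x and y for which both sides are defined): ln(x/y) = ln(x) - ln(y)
Claim: ln(x/y) = ln(x) - ln(y).
Reasoning: Both sides are simultaneously defined only when x, y > 0. Write x = e^p, y = e^q. Then x/y = e^(p-q), so ln(x/y) = p - q = ln(x) - ln(y).
So the two sides agree for all real values of x and y for which both sides are defined.

Conclusion: Yes, this is an identity.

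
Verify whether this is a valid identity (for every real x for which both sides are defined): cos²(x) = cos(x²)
No, this is NOT an identity.

Claim: cos²(x) = cos(x²).
Test a specific point where both sides are defined: x = π/6.
LHS = cos²(x) ≈ 0.7500
RHS = cos(x²) ≈ 0.9627
Since 0.7500 ≠ 0.9627, the equation fails at this point, so it cannot hold for every real x for which both sides are defined.
cos²(x) means (cos x)², squaring the output; cos(x²) squares the input. These are different functions.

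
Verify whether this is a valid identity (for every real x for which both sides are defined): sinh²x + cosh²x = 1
No, this is NOT an identity.

Claim: sinh²x + cosh²x = 1.
Test a specific point where both sides are defined: x = 4.
LHS = sinh²x + cosh²x ≈ 1490.4792
RHS = 1 ≈ 1.0000
Since 1490.4792 ≠ 1.0000, the equation fails at this point, so it cannot hold for every real x for which both sides are defined.
The correct hyperbolic identity is cosh²x - sinh²x = 1 (a difference); the sum sinh²x + cosh²x equals cosh(2x).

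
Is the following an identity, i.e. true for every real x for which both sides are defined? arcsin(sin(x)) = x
No, this is NOT an identity.

Claim: arcsin(sin(x)) = x.
Test a specific point where both sides are defined: x = 2π/3.
LHS = arcsin(sin(x)) ≈ 1.0472
RHS = x ≈ 2.0944
Since 1.0472 ≠ 2.0944, the equation fails at this point, so it cannot hold for every real x for which both sides are defined.
arcsin only returns values in [-π/2, π/2], so arcsin(sin(x)) = x holds only for x in that interval, not for all real x.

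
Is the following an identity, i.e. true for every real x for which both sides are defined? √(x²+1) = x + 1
Claim: √(x²+1) = x + 1.
Test a specific point where both sides are defined: x = 2.
LHS = √(x²+1) ≈ 2.2361
RHS = x + 1 ≈ 3.0000
Since 2.2361 ≠ 3.0000, the equation fails at this point, so it cannot hold for every real x for which both sides are defined.
(x+1)² = x² + 2x + 1 ≠ x² + 1 unless x = 0.

Conclusion: No, this is NOT an identity.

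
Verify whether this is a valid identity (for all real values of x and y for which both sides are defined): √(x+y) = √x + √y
Claim: √(x+y) = √x + √y.
Test a specific point where both sides are defined: x = 3/2, y = 1.
LHS = √(x+y) ≈ 1.5811
RHS = √x + √y ≈ 2.2247
Since 1.5811 ≠ 2.2247, the equation fails at this point, so it cannot hold for all real values of x and y for which both sides are defined.
Squaring the right side gives x + 2√(xy) + y, not x + y.

Conclusion: No, this is NOT an identity.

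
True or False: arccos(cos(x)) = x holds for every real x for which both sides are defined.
Claim: arccos(cos(x)) = x.
Test a specific point where both sides are defined: x = -π/6.
LHS = arccos(cos(x)) ≈ 0.5236
RHS = x ≈ -0.5236
Since 0.5236 ≠ -0.5236, the equation fails at this point, so it cannot hold for every real x for which both sides are defined.
arccos only returns values in [0, π], so arccos(cos(x)) = x holds only for x in that interval, not for all real x.

Conclusion: False.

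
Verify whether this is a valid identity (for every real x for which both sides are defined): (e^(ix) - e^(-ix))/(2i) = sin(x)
Claim: (e^(ix) - e^(-ix))/(2i) = sin(x).
Reasoning: By Euler's formula e^(ix) = cos(x) + i·sin(x) and e^(-ix) = cos(x) - i·sin(x). Subtracting cancels the cosine terms: e^(ix) - e^(-ix) = 2i·sin(x); divide by 2i.
So the two sides agree for every real x for which both sides are defined.

Conclusion: Yes, this is an identity.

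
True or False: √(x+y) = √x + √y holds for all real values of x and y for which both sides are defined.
False.

Claim: √(x+y) = √x + √y.
Test a specific point where both sides are defined: x = 5, y = 1/2.
LHS = √(x+y) ≈ 2.3452
RHS = √x + √y ≈ 2.9432
Since 2.3452 ≠ 2.9432, the equation fails at this point, so it cannot hold for all real values of x and y for which both sides are defined.
Squaring the right side gives x + 2√(xy) + y, not x + y.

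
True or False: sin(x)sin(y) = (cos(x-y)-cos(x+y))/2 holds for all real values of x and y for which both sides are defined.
True.

Claim: sin(x)sin(y) = (cos(x-y)-cos(x+y))/2.
Reasoning: cos(x-y) = cos(x)cos(y) + sin(x)sin(y) and cos(x+y) = cos(x)cos(y) - sin(x)sin(y). Subtracting, cos(x-y) - cos(x+y) = 2sin(x)sin(y); divide by 2.
So the two sides agree for all real values of x and y for which both sides are defined.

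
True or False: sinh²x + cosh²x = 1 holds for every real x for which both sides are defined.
Claim: sinh²x + cosh²x = 1.
Test a specific point where both sides are defined: x = 3.
LHS = sinh²x + cosh²x ≈ 201.7156
RHS = 1 ≈ 1.0000
Since 201.7156 ≠ 1.0000, the equation fails at this point, so it cannot hold for every real x for which both sides are defined.
The correct hyperbolic identity is cosh²x - sinh²x = 1 (a difference); the sum sinh²x + cosh²x equals cosh(2x).

Conclusion: False.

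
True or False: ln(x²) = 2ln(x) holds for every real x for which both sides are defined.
True.

Claim: ln(x²) = 2ln(x).
Reasoning: The right side requires x > 0. For x > 0, x² = (e^(ln x))² = e^(2ln x), so ln(x²) = 2ln(x). (For x < 0 the right side is undefined, so those values are outside the claim.)
So the two sides agree for every real x for which both sides are defined.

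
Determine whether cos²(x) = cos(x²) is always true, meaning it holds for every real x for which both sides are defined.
No, this is NOT an identity.

Claim: cos²(x) = cos(x²).
Test a specific point where both sides are defined: x = -π/4.
LHS = cos²(x) ≈ 0.5000
RHS = cos(x²) ≈ 0.8157
Since 0.5000 ≠ 0.8157, the equation fails at this point, so it cannot hold for every real x for which both sides are defined.
cos²(x) means (cos x)², squaring the output; cos(x²) squares the input. These are different functions.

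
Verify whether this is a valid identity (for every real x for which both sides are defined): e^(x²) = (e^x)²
Claim: e^(x²) = (e^x)².
Test a specific point where both sides are defined: x = -3.
LHS = e^(x²) ≈ 8103.0839
RHS = (e^x)² ≈ 0.0025
Since 8103.0839 ≠ 0.0025, the equation fails at this point, so it cannot hold for every real x for which both sides are defined.
(e^x)² = e^(2x), and 2x ≠ x² in general.

Conclusion: No, this is NOT an identity.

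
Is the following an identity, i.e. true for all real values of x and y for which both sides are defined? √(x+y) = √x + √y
Claim: √(x+y) = √x + √y.
Test a specific point where both sides are defined: x = 5, y = 4.
LHS = √(x+y) ≈ 3.0000
RHS = √x + √y ≈ 4.2361
Since 3.0000 ≠ 4.2361, the equation fails at this point, so it cannot hold for all real values of x and y for which both sides are defined.
Squaring the right side gives x + 2√(xy) + y, not x + y.

Conclusion: No, this is NOT an identity.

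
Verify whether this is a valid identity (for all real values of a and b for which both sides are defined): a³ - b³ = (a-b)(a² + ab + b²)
Yes, this is an identity.

Claim: a³ - b³ = (a-b)(a² + ab + b²).
Reasoning: Expand the right side: (a-b)(a² + ab + b²) = a³ + a²b + ab² - a²b - ab² - b³ = a³ - b³ (the middle terms cancel in pairs).
So the two sides agree for all real values of a and b for which both sides are defined.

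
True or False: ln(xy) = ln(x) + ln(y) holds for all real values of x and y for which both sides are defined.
True.

Claim: ln(xy) = ln(x) + ln(y).
Reasoning: Both sides are simultaneously defined only when x, y > 0. Write x = e^p, y = e^q (p = ln x, q = ln y). Then xy = e^p · e^q = e^(p+q), so ln(xy) = p + q = ln(x) + ln(y).
So the two sides agree for all real values of x and y for which both sides are defined.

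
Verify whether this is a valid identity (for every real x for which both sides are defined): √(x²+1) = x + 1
Claim: √(x²+1) = x + 1.
Test a specific point where both sides are defined: x = 5.
LHS = √(x²+1) ≈ 5.0990
RHS = x + 1 ≈ 6.0000
Since 5.0990 ≠ 6.0000, the equation fails at this point, so it cannot hold for every real x for which both sides are defined.
(x+1)² = x² + 2x + 1 ≠ x² + 1 unless x = 0.

Conclusion: No, this is NOT an identity.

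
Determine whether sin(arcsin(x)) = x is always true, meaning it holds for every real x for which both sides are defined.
Claim: sin(arcsin(x)) = x.
Reasoning: For -1 ≤ x ≤ 1 (where arcsin is defined), arcsin(x) is by definition an angle whose sine equals x. Taking the sine of that angle returns x. (Note the other order, arcsin(sin x) = x, is NOT an identity.)
So the two sides agree for every real x for which both sides are defined.

Conclusion: Yes, this is an identity.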